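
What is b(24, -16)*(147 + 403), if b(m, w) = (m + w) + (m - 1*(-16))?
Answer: 26400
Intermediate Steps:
b(m, w) = 16 + w + 2*m (b(m, w) = (m + w) + (m + 16) = (m + w) + (16 + m) = 16 + w + 2*m)
b(24, -16)*(147 + 403) = (16 - 16 + 2*24)*(147 + 403) = (16 - 16 + 48)*550 = 48*550 = 26400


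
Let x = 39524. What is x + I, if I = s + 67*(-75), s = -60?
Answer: 34439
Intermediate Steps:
I = -5085 (I = -60 + 67*(-75) = -60 - 5025 = -5085)
x + I = 39524 - 5085 = 34439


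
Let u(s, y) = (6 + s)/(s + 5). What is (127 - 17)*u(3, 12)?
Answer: 495/4 ≈ 123.75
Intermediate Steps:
u(s, y) = (6 + s)/(5 + s)
(127 - 17)*u(3, 12) = (127 - 17)*((6 + 3)/(5 + 3)) = 110*(9/8) = 495/4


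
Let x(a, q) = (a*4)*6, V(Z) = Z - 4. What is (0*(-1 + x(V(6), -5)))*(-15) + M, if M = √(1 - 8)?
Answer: I*√7 ≈ 2.6458*I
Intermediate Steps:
V(Z) = -4 + Z
M = I*√7 (M = √(-7) = I*√7 ≈ 2.6458*I)
x(a, q) = 24*a (x(a, q) = (4*a)*6 = 24*a)
(0*(-1 + x(V(6), -5)))*(-15) + M = (0*(-1 + 24*(-4 + 6)))*(-15) + I*√7 = (0*(-1 + 24*2))*(-15) + I*√7 = (0*(-1 + 48))*(-15) + I*√7 = (0*47)*(-15) + I*√7 = 0*(-15) + I*√7 = 0 + I*√7 = I*√7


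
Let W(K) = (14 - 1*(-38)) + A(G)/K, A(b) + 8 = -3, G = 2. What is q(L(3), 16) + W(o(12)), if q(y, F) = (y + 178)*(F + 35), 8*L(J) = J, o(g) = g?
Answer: 219557/24 ≈ 9148.2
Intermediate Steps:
A(b) = -11 (A(b) = -8 - 3 = -11)
L(J) = J/8
q(y, F) = (35 + F)*(178 + y) (q(y, F) = (178 + y)*(35 + F) = (35 + F)*(178 + y))
W(K) = 52 - 11/K (W(K) = (14 - 1*(-38)) - 11/K = (14 + 38) - 11/K = 52 - 11/K)
q(L(3), 16) + W(o(12)) = (6230 + 35*((1/8)*3) + 178*16 + 16*((1/8)*3)) + (52 - 11/12) = (6230 + 35*(3/8) + 2848 + 16*(3/8)) + (52 - 11*1/12) = (6230 + 105/8 + 2848 + 6) + (52 - 11/12) = 72777/8 + 613/12 = 219557/24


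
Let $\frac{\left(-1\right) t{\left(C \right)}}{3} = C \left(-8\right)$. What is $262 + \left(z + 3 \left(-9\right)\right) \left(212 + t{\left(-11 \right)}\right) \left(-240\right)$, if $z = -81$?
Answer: $-1347578$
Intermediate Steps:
$t{\left(C \right)} = 24 C$ ($t{\left(C \right)} = - 3 C \left(-8\right) = - 3 \left(- 8 C\right) = 24 C$)
$262 + \left(z + 3 \left(-9\right)\right) \left(212 + t{\left(-11 \right)}\right) \left(-240\right) = 262 + \left(-81 + 3 \left(-9\right)\right) \left(212 + 24 \left(-11\right)\right) \left(-240\right) = 262 + \left(-81 - 27\right) \left(212 - 264\right) \left(-240\right) = 262 + \left(-108\right) \left(-52\right) \left(-240\right) = 262 + 5616 \left(-240\right) = 262 - 1347840 = -1347578$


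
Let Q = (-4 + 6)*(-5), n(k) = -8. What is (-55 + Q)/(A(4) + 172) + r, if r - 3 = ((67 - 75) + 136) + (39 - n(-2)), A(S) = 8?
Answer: 6395/36 ≈ 177.64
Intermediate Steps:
Q = -10 (Q = 2*(-5) = -10)
r = 178 (r = 3 + (((67 - 75) + 136) + (39 - 1*(-8))) = 3 + ((-8 + 136) + (39 + 8)) = 3 + (128 + 47) = 3 + 175 = 178)
(-55 + Q)/(A(4) + 172) + r = (-55 - 10)/(8 + 172) + 178 = -65/180 + 178 = -65*1/180 + 178 = -13/36 + 178 = 6395/36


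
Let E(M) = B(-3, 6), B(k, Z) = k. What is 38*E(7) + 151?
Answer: 37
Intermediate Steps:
E(M) = -3
38*E(7) + 151 = 38*(-3) + 151 = -114 + 151 = 37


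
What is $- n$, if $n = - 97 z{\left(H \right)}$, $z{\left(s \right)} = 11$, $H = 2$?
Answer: $1067$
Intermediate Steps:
$n = -1067$ ($n = \left(-97\right) 11 = -1067$)
$- n = \left(-1\right) \left(-1067\right) = 1067$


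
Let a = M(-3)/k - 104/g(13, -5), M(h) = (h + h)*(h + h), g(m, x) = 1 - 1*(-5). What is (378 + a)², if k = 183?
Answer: 4361017444/33489 ≈ 1.3022e+5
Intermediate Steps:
g(m, x) = 6 (g(m, x) = 1 + 5 = 6)
M(h) = 4*h² (M(h) = (2*h)*(2*h) = 4*h²)
a = -3136/183 (a = (4*(-3)²)/183 - 104/6 = (4*9)*(1/183) - 104*⅙ = 36*(1/183) - 52/3 = 12/61 - 52/3 = -3136/183 ≈ -17.137)
(378 + a)² = (378 - 3136/183)² = (66038/183)² = 4361017444/33489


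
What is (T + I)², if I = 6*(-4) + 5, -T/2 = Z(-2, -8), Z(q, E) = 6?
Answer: 961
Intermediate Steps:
T = -12 (T = -2*6 = -12)
I = -19 (I = -24 + 5 = -19)
(T + I)² = (-12 - 19)² = (-31)² = 961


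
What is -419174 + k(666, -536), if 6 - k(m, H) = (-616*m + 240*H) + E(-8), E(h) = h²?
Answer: 119664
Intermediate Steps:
k(m, H) = -58 - 240*H + 616*m (k(m, H) = 6 - ((-616*m + 240*H) + (-8)²) = 6 - ((-616*m + 240*H) + 64) = 6 - (64 - 616*m + 240*H) = 6 + (-64 - 240*H + 616*m) = -58 - 240*H + 616*m)
-419174 + k(666, -536) = -419174 + (-58 - 240*(-536) + 616*666) = -419174 + (-58 + 128640 + 410256) = -419174 + 538838 = 119664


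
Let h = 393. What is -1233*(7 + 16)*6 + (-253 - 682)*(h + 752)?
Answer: -1240729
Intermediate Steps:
-1233*(7 + 16)*6 + (-253 - 682)*(h + 752) = -1233*(7 + 16)*6 + (-253 - 682)*(393 + 752) = -28359*6 - 935*1145 = -1233*138 - 1070575 = -170154 - 1070575 = -1240729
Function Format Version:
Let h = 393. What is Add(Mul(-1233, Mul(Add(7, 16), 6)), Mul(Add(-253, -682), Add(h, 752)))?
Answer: -1240729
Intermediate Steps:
Add(Mul(-1233, Mul(Add(7, 16), 6)), Mul(Add(-253, -682), Add(h, 752))) = Add(Mul(-1233, Mul(Add(7, 16), 6)), Mul(Add(-253, -682), Add(393, 752))) = Add(Mul(-1233, Mul(23, 6)), Mul(-935, 1145)) = Add(Mul(-1233, 138), -1070575) = Add(-170154, -1070575) = -1240729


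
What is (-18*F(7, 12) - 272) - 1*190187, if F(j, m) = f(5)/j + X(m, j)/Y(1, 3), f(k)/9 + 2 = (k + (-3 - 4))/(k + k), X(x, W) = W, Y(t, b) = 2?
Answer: -6666488/35 ≈ -1.9047e+5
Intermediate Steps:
f(k) = -18 + 9*(-7 + k)/(2*k) (f(k) = -18 + 9*((k + (-3 - 4))/(k + k)) = -18 + 9*((k - 7)/((2*k))) = -18 + 9*((-7 + k)*(1/(2*k))) = -18 + 9*((-7 + k)/(2*k)) = -18 + 9*(-7 + k)/(2*k))
F(j, m) = j/2 - 99/(5*j) (F(j, m) = ((9/2)*(-7 - 3*5)/5)/j + j/2 = ((9/2)*(1/5)*(-7 - 15))/j + j*(1/2) = ((9/2)*(1/5)*(-22))/j + j/2 = -99/(5*j) + j/2 = j/2 - 99/(5*j))
(-18*F(7, 12) - 272) - 1*190187 = (-18*((1/2)*7 - 99/5/7) - 272) - 1*190187 = (-18*(7/2 - 99/5*1/7) - 272) - 190187 = (-18*(7/2 - 99/35) - 272) - 190187 = (-18*47/70 - 272) - 190187 = (-423/35 - 272) - 190187 = -9943/35 - 190187 = -6666488/35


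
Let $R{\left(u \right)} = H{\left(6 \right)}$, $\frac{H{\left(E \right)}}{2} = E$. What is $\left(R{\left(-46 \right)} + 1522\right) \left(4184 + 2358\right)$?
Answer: $10035428$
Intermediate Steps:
$H{\left(E \right)} = 2 E$
$R{\left(u \right)} = 12$ ($R{\left(u \right)} = 2 \cdot 6 = 12$)
$\left(R{\left(-46 \right)} + 1522\right) \left(4184 + 2358\right) = \left(12 + 1522\right) \left(4184 + 2358\right) = 1534 \cdot 6542 = 10035428$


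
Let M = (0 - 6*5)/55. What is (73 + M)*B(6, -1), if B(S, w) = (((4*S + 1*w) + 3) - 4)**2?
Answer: 35068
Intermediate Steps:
M = -6/11 (M = (0 - 30)*(1/55) = -30*1/55 = -6/11 ≈ -0.54545)
B(S, w) = (-1 + w + 4*S)**2 (B(S, w) = (((4*S + w) + 3) - 4)**2 = (((w + 4*S) + 3) - 4)**2 = ((3 + w + 4*S) - 4)**2 = (-1 + w + 4*S)**2)
(73 + M)*B(6, -1) = (73 - 6/11)*(-1 - 1 + 4*6)**2 = 797*(-1 - 1 + 24)**2/11 = (797/11)*22**2 = (797/11)*484 = 35068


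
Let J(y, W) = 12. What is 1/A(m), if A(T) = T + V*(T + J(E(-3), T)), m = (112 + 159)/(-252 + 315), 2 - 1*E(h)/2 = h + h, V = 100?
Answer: 63/102971 ≈ 0.00061182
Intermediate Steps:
E(h) = 4 - 4*h (E(h) = 4 - 2*(h + h) = 4 - 4*h)
m = 271/63 ≈ 4.3016
A(T) = 1200 + 101*T (A(T) = T + 100*(T + 12) = T + 100*(12 + T) = T + (1200 + 100*T) = 1200 + 101*T)
1/A(m) = 1/(1200 + 101*(271/63)) = 1/(1200 + 27371/63) = 1/(102971/63) = 63/102971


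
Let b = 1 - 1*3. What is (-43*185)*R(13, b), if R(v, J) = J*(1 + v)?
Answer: 222740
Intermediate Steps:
b = -2 (b = 1 - 3 = -2)
(-43*185)*R(13, b) = (-43*185)*(-2*(1 + 13)) = -(-15910)*14 = -7955*(-28) = 222740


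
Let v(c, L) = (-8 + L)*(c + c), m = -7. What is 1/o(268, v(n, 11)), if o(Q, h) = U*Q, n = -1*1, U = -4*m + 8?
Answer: 1/9648 ≈ 0.00010365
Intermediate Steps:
U = 36 (U = -4*(-7) + 8 = 28 + 8 = 36)
n = -1
v(c, L) = 2*c*(-8 + L) (v(c, L) = (-8 + L)*(2*c) = 2*c*(-8 + L))
o(Q, h) = 36*Q
1/o(268, v(n, 11)) = 1/(36*268) = 1/9648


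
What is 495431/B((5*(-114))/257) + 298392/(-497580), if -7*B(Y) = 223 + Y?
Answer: -36958351422291/2352765565 ≈ -15708.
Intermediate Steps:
B(Y) = -223/7 - Y/7 (B(Y) = -(223 + Y)/7 = -223/7 - Y/7)
495431/B((5*(-114))/257) + 298392/(-497580) = 495431/(-223/7 - 5*(-114)/(7*257)) + 298392/(-497580) = 495431/(-223/7 - (-570)/(7*257)) + 298392*(-1/497580) = 495431/(-223/7 - ⅐*(-570/257)) - 24866/41465 = 495431/(-223/7 + 570/1799) - 24866/41465 = 495431/(-56741/1799) - 24866/41465 = 495431*(-1799/56741) - 24866/41465 = -891280369/56741 - 24866/41465 = -36958351422291/2352765565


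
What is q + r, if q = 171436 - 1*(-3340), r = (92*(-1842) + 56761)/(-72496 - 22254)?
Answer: 16560138703/94750 ≈ 1.7478e+5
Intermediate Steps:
r = 112703/94750 (r = (-169464 + 56761)/(-94750) = -112703*(-1/94750) = 112703/94750 ≈ 1.1895)
q = 174776 (q = 171436 + 3340 = 174776)
q + r = 174776 + 112703/94750 = 16560138703/94750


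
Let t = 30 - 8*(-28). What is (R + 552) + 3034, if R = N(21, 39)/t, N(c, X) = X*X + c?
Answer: 456193/127 ≈ 3592.1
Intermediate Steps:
t = 254 (t = 30 + 224 = 254)
N(c, X) = c + X² (N(c, X) = X² + c = c + X²)
R = 771/127 (R = (21 + 39²)/254 = (21 + 1521)*(1/254) = 1542*(1/254) = 771/127 ≈ 6.0709)
(R + 552) + 3034 = (771/127 + 552) + 3034 = 70875/127 + 3034 = 456193/127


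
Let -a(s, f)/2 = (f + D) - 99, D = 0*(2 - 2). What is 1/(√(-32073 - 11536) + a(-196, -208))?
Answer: 614/420605 - I*√43609/420605 ≈ 0.0014598 - 0.00049649*I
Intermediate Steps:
D = 0 (D = 0*0 = 0)
a(s, f) = 198 - 2*f (a(s, f) = -2*((f + 0) - 99) = -2*(f - 99) = -2*(-99 + f) = 198 - 2*f)
1/(√(-32073 - 11536) + a(-196, -208)) = 1/(√(-32073 - 11536) + (198 - 2*(-208))) = 1/(√(-43609) + (198 + 416)) = 1/(I*√43609 + 614) = 1/(614 + I*√43609)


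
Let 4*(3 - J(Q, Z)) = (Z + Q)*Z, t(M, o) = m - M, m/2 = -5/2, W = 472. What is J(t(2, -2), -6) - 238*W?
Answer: -224705/2 ≈ -1.1235e+5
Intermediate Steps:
m = -5 (m = 2*(-5/2) = -5)
t(M, o) = -5 - M
J(Q, Z) = 3 - Z*(Q + Z)/4 (J(Q, Z) = 3 - (Z + Q)*Z/4 = 3 - (Q + Z)*Z/4 = 3 - Z*(Q + Z)/4)
J(t(2, -2), -6) - 238*W = (3 - 1/4*(-6)**2 - 1/4*(-5 - 1*2)*(-6)) - 238*472 = (3 - 1/4*36 - 1/4*(-5 - 2)*(-6)) - 112336 = (3 - 9 - 1/4*(-7)*(-6)) - 112336 = (3 - 9 - 21/2) - 112336 = -33/2 - 112336 = -224705/2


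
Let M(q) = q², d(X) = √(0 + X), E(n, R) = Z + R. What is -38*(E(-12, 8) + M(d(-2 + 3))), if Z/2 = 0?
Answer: -342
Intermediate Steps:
Z = 0 (Z = 2*0 = 0)
E(n, R) = R (E(n, R) = 0 + R = R)
d(X) = √X
-38*(E(-12, 8) + M(d(-2 + 3))) = -38*(8 + (√(-2 + 3))²) = -38*(8 + (√1)²) = -38*(8 + 1²) = -38*(8 + 1) = -38*9 = -342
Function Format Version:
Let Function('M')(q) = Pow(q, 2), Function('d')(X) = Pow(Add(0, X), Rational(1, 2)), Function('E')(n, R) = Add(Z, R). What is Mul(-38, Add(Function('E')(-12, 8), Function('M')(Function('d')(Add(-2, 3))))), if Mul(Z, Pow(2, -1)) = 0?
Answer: -342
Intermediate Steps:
Z = 0 (Z = Mul(2, 0) = 0)
Function('E')(n, R) = R (Function('E')(n, R) = Add(0, R) = R)
Function('d')(X) = Pow(X, Rational(1, 2))
Mul(-38, Add(Function('E')(-12, 8), Function('M')(Function('d')(Add(-2, 3))))) = Mul(-38, Add(8, Pow(Pow(Add(-2, 3), Rational(1, 2)), 2))) = Mul(-38, Add(8, Pow(Pow(1, Rational(1, 2)), 2))) = Mul(-38, Add(8, Pow(1, 2))) = Mul(-38, Add(8, 1)) = Mul(-38, 9) = -342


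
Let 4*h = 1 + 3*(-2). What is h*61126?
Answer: -152815/2 ≈ -76408.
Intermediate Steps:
h = -5/4 (h = (1 + 3*(-2))/4 = (1 - 6)/4 = (1/4)*(-5) = -5/4 ≈ -1.2500)
h*61126 = -5/4*61126 = -152815/2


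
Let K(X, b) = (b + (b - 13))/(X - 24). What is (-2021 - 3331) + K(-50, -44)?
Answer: -395947/74 ≈ -5350.6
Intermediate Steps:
K(X, b) = (-13 + 2*b)/(-24 + X) (K(X, b) = (b + (-13 + b))/(-24 + X) = (-13 + 2*b)/(-24 + X))
(-2021 - 3331) + K(-50, -44) = (-2021 - 3331) + (-13 + 2*(-44))/(-24 - 50) = -5352 + (-13 - 88)/(-74) = -5352 - 1/74*(-101) = -5352 + 101/74 = -395947/74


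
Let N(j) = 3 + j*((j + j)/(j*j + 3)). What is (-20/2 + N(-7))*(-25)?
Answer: 3325/26 ≈ 127.88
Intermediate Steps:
N(j) = 3 + 2*j²/(3 + j²) (N(j) = 3 + j*((2*j)/(j² + 3)) = 3 + j*((2*j)/(3 + j²)) = 3 + j*(2*j/(3 + j²)) = 3 + 2*j²/(3 + j²))
(-20/2 + N(-7))*(-25) = (-20/2 + (9 + 5*(-7)²)/(3 + (-7)²))*(-25) = (-20*½ + (9 + 5*49)/(3 + 49))*(-25) = (-10 + (9 + 245)/52)*(-25) = (-10 + (1/52)*254)*(-25) = (-10 + 127/26)*(-25) = -133/26*(-25) = 3325/26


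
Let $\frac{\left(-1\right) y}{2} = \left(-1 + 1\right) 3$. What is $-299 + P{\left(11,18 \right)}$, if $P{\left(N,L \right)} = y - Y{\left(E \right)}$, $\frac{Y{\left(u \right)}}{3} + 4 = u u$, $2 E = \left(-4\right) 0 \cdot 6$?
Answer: $-287$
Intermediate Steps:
$E = 0$ ($E = \frac{\left(-4\right) 0 \cdot 6}{2} = \frac{0 \cdot 6}{2} = \frac{1}{2} \cdot 0 = 0$)
$y = 0$ ($y = - 2 \left(-1 + 1\right) 3 = - 2 \cdot 0 \cdot 3 = \left(-2\right) 0 = 0$)
$Y{\left(u \right)} = -12 + 3 u^{2}$ ($Y{\left(u \right)} = -12 + 3 u u = -12 + 3 u^{2}$)
$P{\left(N,L \right)} = 12$ ($P{\left(N,L \right)} = 0 - \left(-12 + 3 \cdot 0^{2}\right) = 0 - \left(-12 + 3 \cdot 0\right) = 0 - \left(-12 + 0\right) = 0 - -12 = 0 + 12 = 12$)
$-299 + P{\left(11,18 \right)} = -299 + 12 = -287$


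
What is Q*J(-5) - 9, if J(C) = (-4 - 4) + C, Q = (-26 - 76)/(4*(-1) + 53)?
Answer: 885/49 ≈ 18.061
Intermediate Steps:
Q = -102/49 (Q = -102/(-4 + 53) = -102/49 ≈ -2.0816)
J(C) = -8 + C
Q*J(-5) - 9 = -102*(-8 - 5)/49 - 9 = -102/49*(-13) - 9 = 1326/49 - 9 = 885/49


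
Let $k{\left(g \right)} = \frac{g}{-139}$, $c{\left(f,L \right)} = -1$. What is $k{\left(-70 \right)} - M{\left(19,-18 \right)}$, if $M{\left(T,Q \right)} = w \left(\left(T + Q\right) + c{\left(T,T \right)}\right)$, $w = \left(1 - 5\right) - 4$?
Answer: $\frac{70}{139} \approx 0.5036$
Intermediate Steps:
$k{\left(g \right)} = - \frac{g}{139}$ ($k{\left(g \right)} = g \left(- \frac{1}{139}\right) = - \frac{g}{139}$)
$w = -8$ ($w = -4 - 4 = -8$)
$M{\left(T,Q \right)} = 8 - 8 Q - 8 T$ ($M{\left(T,Q \right)} = - 8 \left(\left(T + Q\right) - 1\right) = - 8 \left(\left(Q + T\right) - 1\right) = - 8 \left(-1 + Q + T\right) = 8 - 8 Q - 8 T$)
$k{\left(-70 \right)} - M{\left(19,-18 \right)} = \left(- \frac{1}{139}\right) \left(-70\right) - \left(8 - -144 - 152\right) = \frac{70}{139} - \left(8 + 144 - 152\right) = \frac{70}{139} - 0 = \frac{70}{139} + 0 = \frac{70}{139}$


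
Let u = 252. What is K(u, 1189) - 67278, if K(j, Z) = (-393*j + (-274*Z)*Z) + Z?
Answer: -387524679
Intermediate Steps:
K(j, Z) = Z - 393*j - 274*Z**2 (K(j, Z) = (-393*j - 274*Z**2) + Z = Z - 393*j - 274*Z**2)
K(u, 1189) - 67278 = (1189 - 393*252 - 274*1189**2) - 67278 = (1189 - 99036 - 274*1413721) - 67278 = (1189 - 99036 - 387359554) - 67278 = -387457401 - 67278 = -387524679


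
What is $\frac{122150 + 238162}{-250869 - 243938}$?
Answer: $- \frac{360312}{494807} \approx -0.72819$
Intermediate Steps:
$\frac{122150 + 238162}{-250869 - 243938} = \frac{360312}{-494807} = 360312 \left(- \frac{1}{494807}\right) = - \frac{360312}{494807}$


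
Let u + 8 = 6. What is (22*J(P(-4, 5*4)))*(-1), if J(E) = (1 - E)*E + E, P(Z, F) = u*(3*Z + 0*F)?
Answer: 11616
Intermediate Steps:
u = -2 (u = -8 + 6 = -2)
P(Z, F) = -6*Z (P(Z, F) = -2*(3*Z + 0*F) = -2*(3*Z + 0) = -6*Z)
J(E) = E + E*(1 - E) (J(E) = E*(1 - E) + E = E + E*(1 - E))
(22*J(P(-4, 5*4)))*(-1) = (22*((-6*(-4))*(2 - (-6)*(-4))))*(-1) = (22*(24*(2 - 1*24)))*(-1) = (22*(24*(2 - 24)))*(-1) = (22*(24*(-22)))*(-1) = (22*(-528))*(-1) = -11616*(-1) = 11616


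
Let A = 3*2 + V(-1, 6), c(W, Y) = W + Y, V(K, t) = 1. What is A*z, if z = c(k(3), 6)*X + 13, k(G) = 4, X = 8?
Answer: 651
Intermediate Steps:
z = 93 (z = (4 + 6)*8 + 13 = 10*8 + 13 = 80 + 13 = 93)
A = 7 (A = 3*2 + 1 = 6 + 1 = 7)
A*z = 7*93 = 651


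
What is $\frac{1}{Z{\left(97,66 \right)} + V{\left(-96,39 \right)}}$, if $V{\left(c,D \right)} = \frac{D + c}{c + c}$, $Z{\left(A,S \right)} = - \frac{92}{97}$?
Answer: $- \frac{6208}{4045} \approx -1.5347$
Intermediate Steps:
$Z{\left(A,S \right)} = - \frac{92}{97}$ ($Z{\left(A,S \right)} = \left(-92\right) \frac{1}{97} = - \frac{92}{97}$)
$V{\left(c,D \right)} = \frac{D + c}{2 c}$
$\frac{1}{Z{\left(97,66 \right)} + V{\left(-96,39 \right)}} = \frac{1}{- \frac{92}{97} + \frac{39 - 96}{2 \left(-96\right)}} = \frac{1}{- \frac{92}{97} + \frac{1}{2} \left(- \frac{1}{96}\right) \left(-57\right)} = \frac{1}{- \frac{92}{97} + \frac{19}{64}} = \frac{1}{- \frac{4045}{6208}} = - \frac{6208}{4045}$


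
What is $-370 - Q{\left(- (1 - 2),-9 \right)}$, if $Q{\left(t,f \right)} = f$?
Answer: $-361$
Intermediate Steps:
$-370 - Q{\left(- (1 - 2),-9 \right)} = -370 - -9 = -370 + 9 = -361$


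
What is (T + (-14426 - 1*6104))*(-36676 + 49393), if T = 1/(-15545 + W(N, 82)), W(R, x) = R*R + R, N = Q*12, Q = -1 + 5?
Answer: -3444428584647/13193 ≈ -2.6108e+8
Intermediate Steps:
Q = 4
N = 48 (N = 4*12 = 48)
W(R, x) = R + R² (W(R, x) = R² + R = R + R²)
T = -1/13193 (T = 1/(-15545 + 48*(1 + 48)) = 1/(-15545 + 48*49) = 1/(-15545 + 2352) = 1/(-13193) = -1/13193 ≈ -7.5798e-5)
(T + (-14426 - 1*6104))*(-36676 + 49393) = (-1/13193 + (-14426 - 1*6104))*(-36676 + 49393) = (-1/13193 + (-14426 - 6104))*12717 = (-1/13193 - 20530)*12717 = -270852291/13193*12717 = -3444428584647/13193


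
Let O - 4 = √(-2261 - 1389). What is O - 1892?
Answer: -1888 + 5*I*√146 ≈ -1888.0 + 60.415*I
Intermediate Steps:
O = 4 + 5*I*√146 (O = 4 + √(-2261 - 1389) = 4 + √(-3650) = 4 + 5*I*√146 ≈ 4.0 + 60.415*I)
O - 1892 = (4 + 5*I*√146) - 1892 = -1888 + 5*I*√146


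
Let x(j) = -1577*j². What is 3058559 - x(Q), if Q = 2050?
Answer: 6630401059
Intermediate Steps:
3058559 - x(Q) = 3058559 - (-1577)*2050² = 3058559 - (-1577)*4202500 = 3058559 - 1*(-6627342500) = 3058559 + 6627342500 = 6630401059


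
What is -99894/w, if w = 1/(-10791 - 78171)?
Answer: 8886770028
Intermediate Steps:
w = -1/88962 (w = 1/(-88962) = -1/88962 ≈ -1.1241e-5)
-99894/w = -99894/(-1/88962) = -99894*(-88962) = 8886770028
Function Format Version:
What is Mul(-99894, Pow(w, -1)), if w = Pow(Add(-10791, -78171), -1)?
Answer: 8886770028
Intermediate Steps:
w = Rational(-1, 88962) (w = Pow(-88962, -1) = Rational(-1, 88962) ≈ -1.1241e-5)
Mul(-99894, Pow(w, -1)) = Mul(-99894, Pow(Rational(-1, 88962), -1)) = Mul(-99894, -88962) = 8886770028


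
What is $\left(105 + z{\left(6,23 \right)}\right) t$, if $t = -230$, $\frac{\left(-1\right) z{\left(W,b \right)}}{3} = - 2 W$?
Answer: $-32430$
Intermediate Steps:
$z{\left(W,b \right)} = 6 W$ ($z{\left(W,b \right)} = - 3 \left(- 2 W\right) = 6 W$)
$\left(105 + z{\left(6,23 \right)}\right) t = \left(105 + 6 \cdot 6\right) \left(-230\right) = \left(105 + 36\right) \left(-230\right) = 141 \left(-230\right) = -32430$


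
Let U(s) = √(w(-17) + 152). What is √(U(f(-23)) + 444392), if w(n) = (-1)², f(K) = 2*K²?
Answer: √(444392 + 3*√17) ≈ 666.64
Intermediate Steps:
w(n) = 1
U(s) = 3*√17 (U(s) = √(1 + 152) = √153 = 3*√17)
√(U(f(-23)) + 444392) = √(3*√17 + 444392) = √(444392 + 3*√17)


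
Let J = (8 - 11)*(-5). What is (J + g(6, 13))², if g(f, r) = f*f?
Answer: 2601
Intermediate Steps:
g(f, r) = f²
J = 15 (J = -3*(-5) = 15)
(J + g(6, 13))² = (15 + 6²)² = (15 + 36)² = 51² = 2601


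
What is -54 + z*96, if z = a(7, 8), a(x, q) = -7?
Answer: -726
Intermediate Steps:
z = -7
-54 + z*96 = -54 - 7*96 = -54 - 672 = -726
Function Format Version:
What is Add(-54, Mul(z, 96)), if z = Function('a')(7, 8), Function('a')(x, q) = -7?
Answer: -726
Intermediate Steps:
z = -7
Add(-54, Mul(z, 96)) = Add(-54, Mul(-7, 96)) = Add(-54, -672) = -726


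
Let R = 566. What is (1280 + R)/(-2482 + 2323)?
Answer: -1846/159 ≈ -11.610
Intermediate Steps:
(1280 + R)/(-2482 + 2323) = (1280 + 566)/(-2482 + 2323) = 1846/(-159) = 1846*(-1/159) = -1846/159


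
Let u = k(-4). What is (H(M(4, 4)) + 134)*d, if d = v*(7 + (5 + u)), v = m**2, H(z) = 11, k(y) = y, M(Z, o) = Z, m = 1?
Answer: 1160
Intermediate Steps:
u = -4
v = 1 (v = 1**2 = 1)
d = 8 (d = 1*(7 + (5 - 4)) = 1*(7 + 1) = 1*8 = 8)
(H(M(4, 4)) + 134)*d = (11 + 134)*8 = 145*8 = 1160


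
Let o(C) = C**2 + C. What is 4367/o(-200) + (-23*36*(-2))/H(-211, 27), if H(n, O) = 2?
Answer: 32958767/39800 ≈ 828.11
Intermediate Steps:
o(C) = C + C**2
4367/o(-200) + (-23*36*(-2))/H(-211, 27) = 4367/((-200*(1 - 200))) + (-23*36*(-2))/2 = 4367/((-200*(-199))) - 828*(-2)*(1/2) = 4367/39800 + 1656*(1/2) = 4367*(1/39800) + 828 = 4367/39800 + 828 = 32958767/39800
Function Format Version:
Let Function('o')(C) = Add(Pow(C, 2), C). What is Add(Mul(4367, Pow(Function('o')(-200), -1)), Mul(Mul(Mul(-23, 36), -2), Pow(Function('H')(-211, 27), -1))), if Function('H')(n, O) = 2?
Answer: Rational(32958767, 39800) ≈ 828.11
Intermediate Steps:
Function('o')(C) = Add(C, Pow(C, 2))
Add(Mul(4367, Pow(Function('o')(-200), -1)), Mul(Mul(Mul(-23, 36), -2), Pow(Function('H')(-211, 27), -1))) = Add(Mul(4367, Pow(Mul(-200, Add(1, -200)), -1)), Mul(Mul(Mul(-23, 36), -2), Pow(2, -1))) = Add(Mul(4367, Pow(Mul(-200, -199), -1)), Mul(Mul(-828, -2), Rational(1, 2))) = Add(Mul(4367, Pow(39800, -1)), Mul(1656, Rational(1, 2))) = Add(Mul(4367, Rational(1, 39800)), 828) = Add(Rational(4367, 39800), 828) = Rational(32958767, 39800)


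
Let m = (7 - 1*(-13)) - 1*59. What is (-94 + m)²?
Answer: 17689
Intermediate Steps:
m = -39 (m = (7 + 13) - 59 = 20 - 59 = -39)
(-94 + m)² = (-94 - 39)² = (-133)² = 17689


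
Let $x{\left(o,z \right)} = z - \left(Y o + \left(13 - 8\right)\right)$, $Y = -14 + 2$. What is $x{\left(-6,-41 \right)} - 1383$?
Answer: $-1501$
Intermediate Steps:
$Y = -12$
$x{\left(o,z \right)} = -5 + z + 12 o$ ($x{\left(o,z \right)} = z - \left(- 12 o + \left(13 - 8\right)\right) = z - \left(- 12 o + 5\right) = z - \left(5 - 12 o\right) = z + \left(-5 + 12 o\right) = -5 + z + 12 o$)
$x{\left(-6,-41 \right)} - 1383 = \left(-5 - 41 + 12 \left(-6\right)\right) - 1383 = \left(-5 - 41 - 72\right) - 1383 = -118 - 1383 = -1501$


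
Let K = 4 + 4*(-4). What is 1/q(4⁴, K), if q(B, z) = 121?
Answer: 1/121 ≈ 0.0082645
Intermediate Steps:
K = -12 (K = 4 - 16 = -12)
1/q(4⁴, K) = 1/121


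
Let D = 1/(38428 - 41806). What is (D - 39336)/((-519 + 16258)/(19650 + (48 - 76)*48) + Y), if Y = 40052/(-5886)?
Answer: 44189445236031/6678349351 ≈ 6616.8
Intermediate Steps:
D = -1/3378 (D = 1/(-3378) = -1/3378 ≈ -0.00029603)
Y = -20026/2943 (Y = 40052*(-1/5886) = -20026/2943 ≈ -6.8046)
(D - 39336)/((-519 + 16258)/(19650 + (48 - 76)*48) + Y) = (-1/3378 - 39336)/((-519 + 16258)/(19650 + (48 - 76)*48) - 20026/2943) = -132877009/(3378*(15739/(19650 - 28*48) - 20026/2943)) = -132877009/(3378*(15739/(19650 - 1344) - 20026/2943)) = -132877009/(3378*(15739/18306 - 20026/2943)) = -132877009/(3378*(-11862077/1995354)) = -132877009/3378*(-1995354/11862077) = 44189445236031/6678349351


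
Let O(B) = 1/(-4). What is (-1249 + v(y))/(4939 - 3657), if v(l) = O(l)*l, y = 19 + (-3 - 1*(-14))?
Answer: -2513/2564 ≈ -0.98011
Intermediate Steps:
O(B) = -¼
y = 30 (y = 19 + (-3 + 14) = 19 + 11 = 30)
v(l) = -l/4
(-1249 + v(y))/(4939 - 3657) = (-1249 - ¼*30)/(4939 - 3657) = (-1249 - 15/2)/1282 = -2513/2*1/1282 = -2513/2564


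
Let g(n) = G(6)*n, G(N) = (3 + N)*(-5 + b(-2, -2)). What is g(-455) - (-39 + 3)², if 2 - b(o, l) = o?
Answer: 2799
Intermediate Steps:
b(o, l) = 2 - o
G(N) = -3 - N (G(N) = (3 + N)*(-5 + (2 - 1*(-2))) = (3 + N)*(-5 + (2 + 2)) = (3 + N)*(-5 + 4) = (3 + N)*(-1) = -3 - N)
g(n) = -9*n (g(n) = (-3 - 1*6)*n = (-3 - 6)*n = -9*n)
g(-455) - (-39 + 3)² = -9*(-455) - (-39 + 3)² = 4095 - 1*(-36)² = 4095 - 1*1296 = 4095 - 1296 = 2799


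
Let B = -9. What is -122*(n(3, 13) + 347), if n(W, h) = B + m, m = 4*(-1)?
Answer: -40748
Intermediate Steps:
m = -4
n(W, h) = -13 (n(W, h) = -9 - 4 = -13)
-122*(n(3, 13) + 347) = -122*(-13 + 347) = -122*334 = -40748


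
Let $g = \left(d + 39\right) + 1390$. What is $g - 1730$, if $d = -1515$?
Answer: $-1816$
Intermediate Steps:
$g = -86$ ($g = \left(-1515 + 39\right) + 1390 = -1476 + 1390 = -86$)
$g - 1730 = -86 - 1730 = -1816$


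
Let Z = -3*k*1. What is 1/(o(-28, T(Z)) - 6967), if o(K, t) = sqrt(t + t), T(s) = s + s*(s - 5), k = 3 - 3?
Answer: -1/6967 ≈ -0.00014353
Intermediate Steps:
k = 0
Z = 0 (Z = -3*0*1 = 0*1 = 0)
T(s) = s + s*(-5 + s)
o(K, t) = sqrt(2)*sqrt(t) (o(K, t) = sqrt(2*t) = sqrt(2)*sqrt(t))
1/(o(-28, T(Z)) - 6967) = 1/(sqrt(2)*sqrt(0*(-4 + 0)) - 6967) = 1/(sqrt(2)*sqrt(0*(-4)) - 6967) = 1/(sqrt(2)*sqrt(0) - 6967) = 1/(sqrt(2)*0 - 6967) = 1/(0 - 6967) = 1/(-6967) = -1/6967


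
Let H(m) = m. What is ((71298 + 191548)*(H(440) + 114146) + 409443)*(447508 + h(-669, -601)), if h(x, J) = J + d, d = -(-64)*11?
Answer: 13481542532365589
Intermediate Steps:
d = 704 (d = -1*(-704) = 704)
h(x, J) = 704 + J (h(x, J) = J + 704 = 704 + J)
((71298 + 191548)*(H(440) + 114146) + 409443)*(447508 + h(-669, -601)) = ((71298 + 191548)*(440 + 114146) + 409443)*(447508 + (704 - 601)) = (262846*114586 + 409443)*(447508 + 103) = (30118471756 + 409443)*447611 = 30118881199*447611 = 13481542532365589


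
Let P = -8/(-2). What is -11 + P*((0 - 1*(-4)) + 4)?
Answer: 21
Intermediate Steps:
P = 4 (P = -8*(-½) = 4)
-11 + P*((0 - 1*(-4)) + 4) = -11 + 4*((0 - 1*(-4)) + 4) = -11 + 4*((0 + 4) + 4) = -11 + 4*(4 + 4) = -11 + 4*8 = -11 + 32 = 21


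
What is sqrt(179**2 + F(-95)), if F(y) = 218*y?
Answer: 3*sqrt(1259) ≈ 106.45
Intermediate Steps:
sqrt(179**2 + F(-95)) = sqrt(179**2 + 218*(-95)) = sqrt(32041 - 20710) = sqrt(11331) = 3*sqrt(1259)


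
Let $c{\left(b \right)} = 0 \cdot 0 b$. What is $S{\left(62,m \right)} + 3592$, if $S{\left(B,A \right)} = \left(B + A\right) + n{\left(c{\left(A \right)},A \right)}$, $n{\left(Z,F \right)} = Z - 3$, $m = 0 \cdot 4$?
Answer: $3651$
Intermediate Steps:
$c{\left(b \right)} = 0$ ($c{\left(b \right)} = 0 b = 0$)
$m = 0$
$n{\left(Z,F \right)} = -3 + Z$
$S{\left(B,A \right)} = -3 + A + B$ ($S{\left(B,A \right)} = \left(B + A\right) + \left(-3 + 0\right) = \left(A + B\right) - 3 = -3 + A + B$)
$S{\left(62,m \right)} + 3592 = \left(-3 + 0 + 62\right) + 3592 = 59 + 3592 = 3651$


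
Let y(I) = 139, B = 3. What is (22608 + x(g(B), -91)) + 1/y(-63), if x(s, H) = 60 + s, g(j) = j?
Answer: 3151270/139 ≈ 22671.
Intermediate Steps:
(22608 + x(g(B), -91)) + 1/y(-63) = (22608 + (60 + 3)) + 1/139 = (22608 + 63) + 1/139 = 22671 + 1/139 = 3151270/139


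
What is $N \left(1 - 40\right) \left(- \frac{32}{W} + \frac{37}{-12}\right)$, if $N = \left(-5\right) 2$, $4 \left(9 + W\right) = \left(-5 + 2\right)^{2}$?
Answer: $\frac{11635}{18} \approx 646.39$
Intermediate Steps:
$W = - \frac{27}{4}$ ($W = -9 + \frac{\left(-5 + 2\right)^{2}}{4} = -9 + \frac{\left(-3\right)^{2}}{4} = -9 + \frac{1}{4} \cdot 9 = -9 + \frac{9}{4} = - \frac{27}{4} \approx -6.75$)
$N = -10$
$N \left(1 - 40\right) \left(- \frac{32}{W} + \frac{37}{-12}\right) = - 10 \left(1 - 40\right) \left(- \frac{32}{- \frac{27}{4}} + \frac{37}{-12}\right) = \left(-10\right) \left(-39\right) \left(\left(-32\right) \left(- \frac{4}{27}\right) + 37 \left(- \frac{1}{12}\right)\right) = 390 \left(\frac{128}{27} - \frac{37}{12}\right) = 390 \cdot \frac{179}{108} = \frac{11635}{18}$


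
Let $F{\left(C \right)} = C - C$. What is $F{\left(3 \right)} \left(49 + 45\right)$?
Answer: $0$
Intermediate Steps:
$F{\left(C \right)} = 0$
$F{\left(3 \right)} \left(49 + 45\right) = 0 \left(49 + 45\right) = 0 \cdot 94 = 0$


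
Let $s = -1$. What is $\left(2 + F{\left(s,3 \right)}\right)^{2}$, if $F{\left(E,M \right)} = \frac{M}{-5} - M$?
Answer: $\frac{64}{25} \approx 2.56$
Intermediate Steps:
$F{\left(E,M \right)} = - \frac{6 M}{5}$ ($F{\left(E,M \right)} = M \left(- \frac{1}{5}\right) - M = - \frac{M}{5} - M = - \frac{6 M}{5}$)
$\left(2 + F{\left(s,3 \right)}\right)^{2} = \left(2 - \frac{18}{5}\right)^{2} = \left(- \frac{8}{5}\right)^{2} = \frac{64}{25}$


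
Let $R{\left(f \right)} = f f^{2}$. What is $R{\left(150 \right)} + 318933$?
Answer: $3693933$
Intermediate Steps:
$R{\left(f \right)} = f^{3}$
$R{\left(150 \right)} + 318933 = 150^{3} + 318933 = 3375000 + 318933 = 3693933$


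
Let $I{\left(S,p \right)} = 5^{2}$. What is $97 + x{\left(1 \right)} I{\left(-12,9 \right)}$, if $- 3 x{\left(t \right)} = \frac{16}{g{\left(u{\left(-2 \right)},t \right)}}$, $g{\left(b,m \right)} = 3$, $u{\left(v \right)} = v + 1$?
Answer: $\frac{473}{9} \approx 52.556$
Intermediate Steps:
$u{\left(v \right)} = 1 + v$
$I{\left(S,p \right)} = 25$
$x{\left(t \right)} = - \frac{16}{9}$ ($x{\left(t \right)} = - \frac{16 \cdot \frac{1}{3}}{3} = \left(- \frac{1}{3}\right) \frac{16}{3} = - \frac{16}{9}$)
$97 + x{\left(1 \right)} I{\left(-12,9 \right)} = 97 - \frac{400}{9} = \frac{473}{9}$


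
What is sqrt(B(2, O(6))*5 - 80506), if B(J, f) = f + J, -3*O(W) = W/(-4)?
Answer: I*sqrt(321974)/2 ≈ 283.71*I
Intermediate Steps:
O(W) = W/12 (O(W) = -W/(3*(-4)) = -W*(-1)/(3*4) = -(-1)*W/12 = W/12)
B(J, f) = J + f
sqrt(B(2, O(6))*5 - 80506) = sqrt((2 + (1/12)*6)*5 - 80506) = sqrt((2 + 1/2)*5 - 80506) = sqrt((5/2)*5 - 80506) = sqrt(25/2 - 80506) = sqrt(-160987/2) = I*sqrt(321974)/2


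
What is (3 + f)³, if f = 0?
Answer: 27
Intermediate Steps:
(3 + f)³ = (3 + 0)³ = 3³ = 27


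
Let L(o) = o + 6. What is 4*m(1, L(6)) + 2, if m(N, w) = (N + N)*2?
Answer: 18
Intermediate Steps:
L(o) = 6 + o
m(N, w) = 4*N (m(N, w) = (2*N)*2 = 4*N)
4*m(1, L(6)) + 2 = 4*(4*1) + 2 = 4*4 + 2 = 16 + 2 = 18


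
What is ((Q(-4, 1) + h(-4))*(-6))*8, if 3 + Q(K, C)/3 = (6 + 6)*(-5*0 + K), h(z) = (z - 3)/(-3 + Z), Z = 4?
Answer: 7680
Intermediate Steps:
h(z) = -3 + z (h(z) = (z - 3)/(-3 + 4) = (-3 + z)/1 = (-3 + z)*1 = -3 + z)
Q(K, C) = -9 + 36*K (Q(K, C) = -9 + 3*((6 + 6)*(-5*0 + K)) = -9 + 3*(12*(0 + K)) = -9 + 3*(12*K) = -9 + 36*K)
((Q(-4, 1) + h(-4))*(-6))*8 = (((-9 + 36*(-4)) + (-3 - 4))*(-6))*8 = (((-9 - 144) - 7)*(-6))*8 = ((-153 - 7)*(-6))*8 = -160*(-6)*8 = 960*8 = 7680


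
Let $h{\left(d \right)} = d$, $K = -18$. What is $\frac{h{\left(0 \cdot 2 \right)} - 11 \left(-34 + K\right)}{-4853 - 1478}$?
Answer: $- \frac{44}{487} \approx -0.090349$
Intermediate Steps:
$\frac{h{\left(0 \cdot 2 \right)} - 11 \left(-34 + K\right)}{-4853 - 1478} = \frac{0 \cdot 2 - 11 \left(-34 - 18\right)}{-4853 - 1478} = \frac{0 - -572}{-6331} = \left(0 + 572\right) \left(- \frac{1}{6331}\right) = 572 \left(- \frac{1}{6331}\right) = - \frac{44}{487}$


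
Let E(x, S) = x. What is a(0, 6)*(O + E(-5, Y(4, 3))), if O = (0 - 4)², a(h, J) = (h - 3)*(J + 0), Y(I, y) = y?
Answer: -198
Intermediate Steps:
a(h, J) = J*(-3 + h) (a(h, J) = (-3 + h)*J = J*(-3 + h))
O = 16 (O = (-4)² = 16)
a(0, 6)*(O + E(-5, Y(4, 3))) = (6*(-3 + 0))*(16 - 5) = (6*(-3))*11 = -18*11 = -198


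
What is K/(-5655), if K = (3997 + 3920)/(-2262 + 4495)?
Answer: -1/1595 ≈ -0.00062696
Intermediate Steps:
K = 39/11 (K = 7917/2233 = 7917*(1/2233) = 39/11 ≈ 3.5455)
K/(-5655) = (39/11)/(-5655) = (39/11)*(-1/5655) = -1/1595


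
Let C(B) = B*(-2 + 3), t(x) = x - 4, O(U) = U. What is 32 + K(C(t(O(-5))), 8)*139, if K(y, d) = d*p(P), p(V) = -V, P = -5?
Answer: 5592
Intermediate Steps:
t(x) = -4 + x
C(B) = B (C(B) = B*1 = B)
K(y, d) = 5*d (K(y, d) = d*(-1*(-5)) = d*5 = 5*d)
32 + K(C(t(O(-5))), 8)*139 = 32 + (5*8)*139 = 32 + 40*139 = 32 + 5560 = 5592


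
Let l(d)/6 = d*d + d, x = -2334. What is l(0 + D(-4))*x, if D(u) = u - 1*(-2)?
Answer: -28008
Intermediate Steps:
D(u) = 2 + u (D(u) = u + 2 = 2 + u)
l(d) = 6*d + 6*d² (l(d) = 6*(d*d + d) = 6*(d² + d) = 6*(d + d²) = 6*d + 6*d²)
l(0 + D(-4))*x = (6*(0 + (2 - 4))*(1 + (0 + (2 - 4))))*(-2334) = (6*(0 - 2)*(1 + (0 - 2)))*(-2334) = (6*(-2)*(1 - 2))*(-2334) = (6*(-2)*(-1))*(-2334) = 12*(-2334) = -28008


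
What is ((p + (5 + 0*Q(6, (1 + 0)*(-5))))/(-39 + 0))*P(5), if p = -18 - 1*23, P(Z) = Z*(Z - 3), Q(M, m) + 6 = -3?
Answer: 120/13 ≈ 9.2308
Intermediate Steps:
Q(M, m) = -9 (Q(M, m) = -6 - 3 = -9)
P(Z) = Z*(-3 + Z)
p = -41 (p = -18 - 23 = -41)
((p + (5 + 0*Q(6, (1 + 0)*(-5))))/(-39 + 0))*P(5) = ((-41 + (5 + 0*(-9)))/(-39 + 0))*(5*(-3 + 5)) = ((-41 + (5 + 0))/(-39))*(5*2) = ((-41 + 5)*(-1/39))*10 = -36*(-1/39)*10 = (12/13)*10 = 120/13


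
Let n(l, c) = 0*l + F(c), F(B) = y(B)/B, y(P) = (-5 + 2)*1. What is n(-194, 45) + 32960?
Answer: 494399/15 ≈ 32960.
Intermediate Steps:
y(P) = -3 (y(P) = -3*1 = -3)
F(B) = -3/B
n(l, c) = -3/c (n(l, c) = 0*l - 3/c = 0 - 3/c = -3/c)
n(-194, 45) + 32960 = -3/45 + 32960 = -3*1/45 + 32960 = -1/15 + 32960 = 494399/15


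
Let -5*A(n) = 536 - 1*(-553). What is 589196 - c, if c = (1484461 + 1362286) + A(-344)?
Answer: -11286666/5 ≈ -2.2573e+6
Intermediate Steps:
A(n) = -1089/5 (A(n) = -(536 - 1*(-553))/5 = -(536 + 553)/5 = -⅕*1089 = -1089/5)
c = 14232646/5 (c = (1484461 + 1362286) - 1089/5 = 2846747 - 1089/5 = 14232646/5 ≈ 2.8465e+6)
589196 - c = 589196 - 1*14232646/5 = 589196 - 14232646/5 = -11286666/5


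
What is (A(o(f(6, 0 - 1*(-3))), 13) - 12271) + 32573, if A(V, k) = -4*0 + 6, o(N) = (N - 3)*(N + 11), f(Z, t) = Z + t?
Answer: 20308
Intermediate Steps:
o(N) = (-3 + N)*(11 + N)
A(V, k) = 6 (A(V, k) = 0 + 6 = 6)
(A(o(f(6, 0 - 1*(-3))), 13) - 12271) + 32573 = (6 - 12271) + 32573 = -12265 + 32573 = 20308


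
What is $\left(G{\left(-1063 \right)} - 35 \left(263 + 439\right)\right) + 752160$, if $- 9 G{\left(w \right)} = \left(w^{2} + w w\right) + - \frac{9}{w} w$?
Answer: $\frac{4288381}{9} \approx 4.7649 \cdot 10^{5}$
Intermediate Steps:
$G{\left(w \right)} = 1 - \frac{2 w^{2}}{9}$ ($G{\left(w \right)} = - \frac{\left(w^{2} + w w\right) + - \frac{9}{w} w}{9} = - \frac{\left(w^{2} + w^{2}\right) - 9}{9} = - \frac{2 w^{2} - 9}{9} = - \frac{-9 + 2 w^{2}}{9} = 1 - \frac{2 w^{2}}{9}$)
$\left(G{\left(-1063 \right)} - 35 \left(263 + 439\right)\right) + 752160 = \left(\left(1 - \frac{2 \left(-1063\right)^{2}}{9}\right) - 35 \left(263 + 439\right)\right) + 752160 = \left(\left(1 - \frac{2259938}{9}\right) - 24570\right) + 752160 = \left(- \frac{2259929}{9} - 24570\right) + 752160 = - \frac{2481059}{9} + 752160 = \frac{4288381}{9}$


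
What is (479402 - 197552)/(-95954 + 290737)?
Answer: 281850/194783 ≈ 1.4470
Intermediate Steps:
(479402 - 197552)/(-95954 + 290737) = 281850/194783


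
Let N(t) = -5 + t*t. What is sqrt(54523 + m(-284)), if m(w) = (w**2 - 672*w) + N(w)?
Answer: sqrt(406678) ≈ 637.71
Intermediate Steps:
N(t) = -5 + t**2
m(w) = -5 - 672*w + 2*w**2 (m(w) = (w**2 - 672*w) + (-5 + w**2) = -5 - 672*w + 2*w**2)
sqrt(54523 + m(-284)) = sqrt(54523 + (-5 - 672*(-284) + 2*(-284)**2)) = sqrt(54523 + (-5 + 190848 + 2*80656)) = sqrt(54523 + (-5 + 190848 + 161312)) = sqrt(54523 + 352155) = sqrt(406678)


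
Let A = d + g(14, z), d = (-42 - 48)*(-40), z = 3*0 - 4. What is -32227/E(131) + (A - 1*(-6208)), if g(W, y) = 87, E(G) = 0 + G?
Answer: 1264018/131 ≈ 9649.0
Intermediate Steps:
E(G) = G
z = -4 (z = 0 - 4 = -4)
d = 3600 (d = -90*(-40) = 3600)
A = 3687 (A = 3600 + 87 = 3687)
-32227/E(131) + (A - 1*(-6208)) = -32227/131 + (3687 - 1*(-6208)) = -32227*1/131 + (3687 + 6208) = -32227/131 + 9895 = 1264018/131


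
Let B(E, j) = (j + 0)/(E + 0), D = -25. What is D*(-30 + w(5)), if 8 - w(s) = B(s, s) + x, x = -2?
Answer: 525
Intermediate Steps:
B(E, j) = j/E
w(s) = 9 (w(s) = 8 - (s/s - 2) = 8 - (1 - 2) = 8 - 1*(-1) = 8 + 1 = 9)
D*(-30 + w(5)) = -25*(-30 + 9) = -25*(-21) = 525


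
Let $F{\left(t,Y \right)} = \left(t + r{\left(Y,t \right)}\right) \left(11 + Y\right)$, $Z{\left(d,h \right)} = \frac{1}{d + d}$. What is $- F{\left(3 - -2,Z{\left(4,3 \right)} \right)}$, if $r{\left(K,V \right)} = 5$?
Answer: $- \frac{445}{4} \approx -111.25$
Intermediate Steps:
$Z{\left(d,h \right)} = \frac{1}{2 d}$
$F{\left(t,Y \right)} = \left(5 + t\right) \left(11 + Y\right)$ ($F{\left(t,Y \right)} = \left(t + 5\right) \left(11 + Y\right) = \left(5 + t\right) \left(11 + Y\right)$)
$- F{\left(3 - -2,Z{\left(4,3 \right)} \right)} = - (55 + 5 \frac{1}{2 \cdot 4} + 11 \left(3 - -2\right) + \frac{1}{2 \cdot 4} \left(3 - -2\right)) = - (55 + 5 \cdot \frac{1}{2} \cdot \frac{1}{4} + 11 \left(3 + 2\right) + \frac{1}{2} \cdot \frac{1}{4} \left(3 + 2\right)) = - (55 + 5 \cdot \frac{1}{8} + 11 \cdot 5 + \frac{1}{8} \cdot 5) = - (55 + \frac{5}{8} + 55 + \frac{5}{8}) = \left(-1\right) \frac{445}{4} = - \frac{445}{4}$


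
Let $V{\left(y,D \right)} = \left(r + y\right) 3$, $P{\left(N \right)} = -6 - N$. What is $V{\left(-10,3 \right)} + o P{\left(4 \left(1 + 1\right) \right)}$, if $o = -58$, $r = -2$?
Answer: $776$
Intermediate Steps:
$V{\left(y,D \right)} = -6 + 3 y$ ($V{\left(y,D \right)} = \left(-2 + y\right) 3 = -6 + 3 y$)
$V{\left(-10,3 \right)} + o P{\left(4 \left(1 + 1\right) \right)} = \left(-6 + 3 \left(-10\right)\right) - 58 \left(-6 - 4 \left(1 + 1\right)\right) = \left(-6 - 30\right) - 58 \left(-6 - 4 \cdot 2\right) = -36 - 58 \left(-6 - 8\right) = -36 - -812 = -36 + 812 = 776$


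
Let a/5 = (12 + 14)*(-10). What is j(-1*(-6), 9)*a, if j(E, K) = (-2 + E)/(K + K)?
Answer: -2600/9 ≈ -288.89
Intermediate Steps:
j(E, K) = (-2 + E)/(2*K) (j(E, K) = (-2 + E)/((2*K)) = (-2 + E)*(1/(2*K)) = (-2 + E)/(2*K))
a = -1300 (a = 5*((12 + 14)*(-10)) = 5*(26*(-10)) = 5*(-260) = -1300)
j(-1*(-6), 9)*a = ((1/2)*(-2 - 1*(-6))/9)*(-1300) = ((1/2)*(1/9)*(-2 + 6))*(-1300) = ((1/2)*(1/9)*4)*(-1300) = (2/9)*(-1300) = -2600/9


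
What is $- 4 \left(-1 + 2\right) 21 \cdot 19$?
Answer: $-1596$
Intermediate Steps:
$- 4 \left(-1 + 2\right) 21 \cdot 19 = \left(-4\right) 1 \cdot 21 \cdot 19 = \left(-4\right) 21 \cdot 19 = \left(-84\right) 19 = -1596$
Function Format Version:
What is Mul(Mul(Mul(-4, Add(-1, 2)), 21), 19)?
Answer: -1596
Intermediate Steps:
Mul(Mul(Mul(-4, Add(-1, 2)), 21), 19) = Mul(Mul(Mul(-4, 1), 21), 19) = Mul(Mul(-4, 21), 19) = Mul(-84, 19) = -1596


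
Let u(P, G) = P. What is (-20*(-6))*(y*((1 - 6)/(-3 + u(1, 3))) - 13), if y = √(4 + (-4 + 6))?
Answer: -1560 + 300*√6 ≈ -825.15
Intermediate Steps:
y = √6 (y = √(4 + 2) = √6 ≈ 2.4495)
(-20*(-6))*(y*((1 - 6)/(-3 + u(1, 3))) - 13) = (-20*(-6))*(√6*((1 - 6)/(-3 + 1)) - 13) = 120*(√6*(-5/(-2)) - 13) = 120*(√6*(-5*(-½)) - 13) = 120*(√6*(5/2) - 13) = 120*(5*√6/2 - 13) = 120*(-13 + 5*√6/2) = -1560 + 300*√6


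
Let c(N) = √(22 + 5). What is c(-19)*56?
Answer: 168*√3 ≈ 290.98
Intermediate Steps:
c(N) = 3*√3 (c(N) = √27 = 3*√3)
c(-19)*56 = (3*√3)*56 = 168*√3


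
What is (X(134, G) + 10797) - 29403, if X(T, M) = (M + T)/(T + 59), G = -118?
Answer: -3590942/193 ≈ -18606.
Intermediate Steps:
X(T, M) = (M + T)/(59 + T)
(X(134, G) + 10797) - 29403 = ((-118 + 134)/(59 + 134) + 10797) - 29403 = (16/193 + 10797) - 29403 = 2083837/193 - 29403 = -3590942/193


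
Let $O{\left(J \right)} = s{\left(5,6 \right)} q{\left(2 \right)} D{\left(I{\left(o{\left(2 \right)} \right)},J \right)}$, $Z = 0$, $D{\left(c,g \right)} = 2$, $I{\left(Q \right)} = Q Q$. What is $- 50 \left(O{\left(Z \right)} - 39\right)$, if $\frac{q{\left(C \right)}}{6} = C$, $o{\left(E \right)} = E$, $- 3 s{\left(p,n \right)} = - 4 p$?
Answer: $-6050$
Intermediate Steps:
$s{\left(p,n \right)} = \frac{4 p}{3}$ ($s{\left(p,n \right)} = - \frac{\left(-4\right) p}{3} = \frac{4 p}{3}$)
$I{\left(Q \right)} = Q^{2}$
$q{\left(C \right)} = 6 C$
$O{\left(J \right)} = 160$ ($O{\left(J \right)} = \frac{4}{3} \cdot 5 \cdot 6 \cdot 2 \cdot 2 = \frac{20}{3} \cdot 12 \cdot 2 = 80 \cdot 2 = 160$)
$- 50 \left(O{\left(Z \right)} - 39\right) = - 50 \left(160 - 39\right) = \left(-50\right) 121 = -6050$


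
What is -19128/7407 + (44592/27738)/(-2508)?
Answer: -6162064966/2385565083 ≈ -2.5831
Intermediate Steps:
-19128/7407 + (44592/27738)/(-2508) = -19128*1/7407 + (44592*(1/27738))*(-1/2508) = -6376/2469 + (7432/4623)*(-1/2508) = -6376/2469 - 1858/2898621 = -6162064966/2385565083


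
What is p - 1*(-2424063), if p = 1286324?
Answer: 3710387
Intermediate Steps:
p - 1*(-2424063) = 1286324 - 1*(-2424063) = 1286324 + 2424063 = 3710387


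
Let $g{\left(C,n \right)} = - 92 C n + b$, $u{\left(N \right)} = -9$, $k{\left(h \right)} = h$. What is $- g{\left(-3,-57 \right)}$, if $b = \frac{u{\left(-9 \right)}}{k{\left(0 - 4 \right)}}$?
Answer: $\frac{62919}{4} \approx 15730.0$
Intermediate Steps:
$b = \frac{9}{4}$ ($b = - \frac{9}{0 - 4} = - \frac{9}{-4} = \left(-9\right) \left(- \frac{1}{4}\right) = \frac{9}{4} \approx 2.25$)
$g{\left(C,n \right)} = \frac{9}{4} - 92 C n$ ($g{\left(C,n \right)} = - 92 C n + \frac{9}{4} = \frac{9}{4} - 92 C n$)
$- g{\left(-3,-57 \right)} = - (\frac{9}{4} - \left(-276\right) \left(-57\right)) = - (\frac{9}{4} - 15732) = \left(-1\right) \left(- \frac{62919}{4}\right) = \frac{62919}{4}$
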